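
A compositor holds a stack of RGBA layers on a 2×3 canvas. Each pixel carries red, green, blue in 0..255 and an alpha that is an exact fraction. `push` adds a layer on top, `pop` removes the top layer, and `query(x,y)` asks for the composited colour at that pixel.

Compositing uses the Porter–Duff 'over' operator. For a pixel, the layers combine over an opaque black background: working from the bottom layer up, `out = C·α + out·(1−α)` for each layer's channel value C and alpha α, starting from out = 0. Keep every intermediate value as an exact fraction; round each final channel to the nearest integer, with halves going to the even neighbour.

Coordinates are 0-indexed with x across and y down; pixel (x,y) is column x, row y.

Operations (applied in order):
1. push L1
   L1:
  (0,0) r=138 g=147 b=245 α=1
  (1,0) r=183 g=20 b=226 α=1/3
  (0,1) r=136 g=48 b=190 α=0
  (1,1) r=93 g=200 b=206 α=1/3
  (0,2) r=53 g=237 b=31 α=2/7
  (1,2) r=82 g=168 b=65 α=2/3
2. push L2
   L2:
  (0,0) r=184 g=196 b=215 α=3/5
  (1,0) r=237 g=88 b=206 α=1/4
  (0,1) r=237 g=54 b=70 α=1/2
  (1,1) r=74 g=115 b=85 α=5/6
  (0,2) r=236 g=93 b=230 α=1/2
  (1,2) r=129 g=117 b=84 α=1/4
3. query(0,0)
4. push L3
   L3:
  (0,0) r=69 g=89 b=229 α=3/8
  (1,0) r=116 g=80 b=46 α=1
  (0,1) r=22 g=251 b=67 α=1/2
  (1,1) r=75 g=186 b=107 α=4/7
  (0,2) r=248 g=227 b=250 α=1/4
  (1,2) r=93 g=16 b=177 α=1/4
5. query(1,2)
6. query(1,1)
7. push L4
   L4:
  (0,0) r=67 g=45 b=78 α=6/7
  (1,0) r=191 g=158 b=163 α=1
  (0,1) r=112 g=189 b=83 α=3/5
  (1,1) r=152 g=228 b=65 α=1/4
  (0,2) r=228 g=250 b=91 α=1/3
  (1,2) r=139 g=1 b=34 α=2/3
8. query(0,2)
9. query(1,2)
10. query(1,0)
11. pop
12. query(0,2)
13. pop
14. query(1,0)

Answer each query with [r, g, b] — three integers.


(0,0) stack=L1,L2; from [0,0,0]:
L1 α=1: [138, 147, 245]
L2 α=3/5: [828/5, 882/5, 227]
rounded: [166, 176, 227]

query (1,2) [L1,L2,L3] — begin 0,0,0
L1 α=2/3: [164/3, 112, 130/3]
L2 α=1/4: [293/4, 453/4, 107/2]
L3 α=1/4: [1251/16, 1423/16, 675/8]
→ [78, 89, 84]

query (1,1) [L1,L2,L3] — begin 0,0,0
+L1 (α=1/3) → [31, 200/3, 206/3]
+L2 (α=5/6) → [401/6, 1925/18, 1481/18]
+L3 (α=4/7) → [143/2, 6389/42, 4049/42]
= [72, 152, 96]

at x=0,y=2 over L1,L2,L3,L4:
after L1 α=2/7: [106/7, 474/7, 62/7]
after L2 α=1/2: [879/7, 1125/14, 836/7]
after L3 α=1/4: [4373/28, 6553/56, 2129/14]
after L4 α=1/3: [7565/42, 13553/84, 922/7]
→ [180, 161, 132]

(1,2) stack=L1,L2,L3,L4; from [0,0,0]:
after L1 α=2/3: [164/3, 112, 130/3]
after L2 α=1/4: [293/4, 453/4, 107/2]
after L3 α=1/4: [1251/16, 1423/16, 675/8]
after L4 α=2/3: [5699/48, 485/16, 1219/24]
rounded: [119, 30, 51]

at x=1,y=0 over L1,L2,L3,L4:
L1 α=1/3: [61, 20/3, 226/3]
L2 α=1/4: [105, 27, 108]
L3 α=1: [116, 80, 46]
L4 α=1: [191, 158, 163]
= [191, 158, 163]

(0,2) stack=L1,L2,L3; from [0,0,0]:
after L1 α=2/7: [106/7, 474/7, 62/7]
after L2 α=1/2: [879/7, 1125/14, 836/7]
after L3 α=1/4: [4373/28, 6553/56, 2129/14]
→ [156, 117, 152]

at x=1,y=0 over L1,L2:
after L1 α=1/3: [61, 20/3, 226/3]
after L2 α=1/4: [105, 27, 108]
= [105, 27, 108]


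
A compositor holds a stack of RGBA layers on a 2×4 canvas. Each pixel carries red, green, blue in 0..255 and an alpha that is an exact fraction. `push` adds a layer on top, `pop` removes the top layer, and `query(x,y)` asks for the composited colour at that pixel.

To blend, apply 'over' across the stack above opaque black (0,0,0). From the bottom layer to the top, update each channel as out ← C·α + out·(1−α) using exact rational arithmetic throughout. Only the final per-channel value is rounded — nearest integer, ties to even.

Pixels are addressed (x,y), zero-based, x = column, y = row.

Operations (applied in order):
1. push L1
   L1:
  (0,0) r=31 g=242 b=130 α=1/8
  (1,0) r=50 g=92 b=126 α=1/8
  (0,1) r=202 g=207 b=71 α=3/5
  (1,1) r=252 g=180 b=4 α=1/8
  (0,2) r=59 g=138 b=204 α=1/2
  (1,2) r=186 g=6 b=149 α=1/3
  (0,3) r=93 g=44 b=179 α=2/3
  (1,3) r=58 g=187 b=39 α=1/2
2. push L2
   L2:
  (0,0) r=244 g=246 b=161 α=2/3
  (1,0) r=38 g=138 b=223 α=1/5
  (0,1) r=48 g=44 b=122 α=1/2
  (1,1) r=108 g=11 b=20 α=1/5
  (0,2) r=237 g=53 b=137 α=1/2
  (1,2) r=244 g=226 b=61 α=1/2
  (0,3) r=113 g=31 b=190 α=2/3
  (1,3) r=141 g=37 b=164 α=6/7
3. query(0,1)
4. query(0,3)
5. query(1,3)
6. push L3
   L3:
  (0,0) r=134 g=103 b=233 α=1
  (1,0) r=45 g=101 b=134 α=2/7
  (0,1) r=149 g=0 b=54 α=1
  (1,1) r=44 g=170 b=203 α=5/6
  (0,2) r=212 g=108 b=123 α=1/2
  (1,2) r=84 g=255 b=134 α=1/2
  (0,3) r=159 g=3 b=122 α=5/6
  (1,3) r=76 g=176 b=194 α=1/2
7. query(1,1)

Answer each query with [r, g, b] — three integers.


at x=0,y=1 over L1,L2:
L1 α=3/5: [606/5, 621/5, 213/5]
L2 α=1/2: [423/5, 841/10, 823/10]
= [85, 84, 82]

at x=0,y=3 over L1,L2:
after L1 α=2/3: [62, 88/3, 358/3]
after L2 α=2/3: [96, 274/9, 1498/9]
rounded: [96, 30, 166]

at x=1,y=3 over L1,L2:
after L1 α=1/2: [29, 187/2, 39/2]
after L2 α=6/7: [125, 631/14, 2007/14]
rounded: [125, 45, 143]

at x=1,y=1 over L1,L2,L3:
L1 α=1/8: [63/2, 45/2, 1/2]
L2 α=1/5: [234/5, 101/5, 22/5]
L3 α=5/6: [667/15, 4351/30, 1699/10]
→ [44, 145, 170]


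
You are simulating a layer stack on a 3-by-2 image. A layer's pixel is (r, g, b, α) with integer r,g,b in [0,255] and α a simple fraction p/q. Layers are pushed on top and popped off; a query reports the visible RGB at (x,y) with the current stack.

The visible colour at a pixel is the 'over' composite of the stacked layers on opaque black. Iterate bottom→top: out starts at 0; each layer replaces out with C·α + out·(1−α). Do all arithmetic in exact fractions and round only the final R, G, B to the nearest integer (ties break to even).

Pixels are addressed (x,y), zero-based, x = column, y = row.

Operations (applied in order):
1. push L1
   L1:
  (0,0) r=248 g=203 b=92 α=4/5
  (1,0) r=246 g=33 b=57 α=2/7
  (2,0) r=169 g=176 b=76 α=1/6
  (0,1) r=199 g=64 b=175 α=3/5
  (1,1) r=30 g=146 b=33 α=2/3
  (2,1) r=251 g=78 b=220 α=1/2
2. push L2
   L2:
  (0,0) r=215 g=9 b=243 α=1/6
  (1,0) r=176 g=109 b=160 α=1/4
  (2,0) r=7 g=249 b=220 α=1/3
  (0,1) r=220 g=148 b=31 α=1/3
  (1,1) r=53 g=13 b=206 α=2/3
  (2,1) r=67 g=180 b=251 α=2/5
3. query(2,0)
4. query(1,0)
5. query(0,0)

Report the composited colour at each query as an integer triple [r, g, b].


query (2,0) [L1,L2] — begin 0,0,0
after L1 α=1/6: [169/6, 88/3, 38/3]
after L2 α=1/3: [190/9, 923/9, 736/9]
= [21, 103, 82]

(1,0) stack=L1,L2; from [0,0,0]:
L1 α=2/7: [492/7, 66/7, 114/7]
L2 α=1/4: [677/7, 961/28, 731/14]
= [97, 34, 52]

at x=0,y=0 over L1,L2:
+L1 (α=4/5) → [992/5, 812/5, 368/5]
+L2 (α=1/6) → [1207/6, 821/6, 611/6]
→ [201, 137, 102]


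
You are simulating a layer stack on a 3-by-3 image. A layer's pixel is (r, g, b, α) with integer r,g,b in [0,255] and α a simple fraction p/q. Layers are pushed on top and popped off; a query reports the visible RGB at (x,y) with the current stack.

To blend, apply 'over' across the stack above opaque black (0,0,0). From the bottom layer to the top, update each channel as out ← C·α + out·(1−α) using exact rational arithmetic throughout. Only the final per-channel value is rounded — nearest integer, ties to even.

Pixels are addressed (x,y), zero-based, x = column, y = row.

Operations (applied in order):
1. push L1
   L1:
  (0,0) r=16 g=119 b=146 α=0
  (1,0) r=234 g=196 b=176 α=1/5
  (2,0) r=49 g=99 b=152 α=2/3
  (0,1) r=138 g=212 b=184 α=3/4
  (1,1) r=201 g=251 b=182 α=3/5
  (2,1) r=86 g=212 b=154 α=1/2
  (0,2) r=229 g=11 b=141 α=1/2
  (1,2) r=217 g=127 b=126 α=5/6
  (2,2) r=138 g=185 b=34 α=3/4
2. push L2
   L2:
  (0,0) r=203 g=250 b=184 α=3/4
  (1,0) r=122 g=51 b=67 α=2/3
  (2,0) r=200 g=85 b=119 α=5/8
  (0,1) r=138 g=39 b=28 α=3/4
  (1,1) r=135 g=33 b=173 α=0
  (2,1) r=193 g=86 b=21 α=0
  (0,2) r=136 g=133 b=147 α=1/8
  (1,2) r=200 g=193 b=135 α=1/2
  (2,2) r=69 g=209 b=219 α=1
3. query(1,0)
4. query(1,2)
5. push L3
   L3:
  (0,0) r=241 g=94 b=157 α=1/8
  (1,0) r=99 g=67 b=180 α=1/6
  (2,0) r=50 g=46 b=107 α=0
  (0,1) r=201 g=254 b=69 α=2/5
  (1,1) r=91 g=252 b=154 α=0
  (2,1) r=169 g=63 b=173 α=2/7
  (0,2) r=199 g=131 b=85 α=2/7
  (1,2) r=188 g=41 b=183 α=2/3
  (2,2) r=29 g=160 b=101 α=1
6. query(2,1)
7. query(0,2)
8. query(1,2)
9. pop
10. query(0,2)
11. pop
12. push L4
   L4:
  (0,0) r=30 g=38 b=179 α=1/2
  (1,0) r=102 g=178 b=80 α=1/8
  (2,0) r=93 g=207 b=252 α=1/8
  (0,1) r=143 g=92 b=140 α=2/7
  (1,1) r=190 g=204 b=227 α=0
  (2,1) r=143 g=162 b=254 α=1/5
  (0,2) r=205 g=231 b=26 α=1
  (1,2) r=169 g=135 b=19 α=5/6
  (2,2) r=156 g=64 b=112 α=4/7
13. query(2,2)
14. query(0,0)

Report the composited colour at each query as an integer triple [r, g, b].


query (1,0) [L1,L2] — begin 0,0,0
L1 α=1/5: [234/5, 196/5, 176/5]
L2 α=2/3: [1454/15, 706/15, 282/5]
→ [97, 47, 56]

(1,2) stack=L1,L2; from [0,0,0]:
L1 α=5/6: [1085/6, 635/6, 105]
L2 α=1/2: [2285/12, 1793/12, 120]
= [190, 149, 120]

at x=2,y=1 over L1,L2,L3:
L1 α=1/2: [43, 106, 77]
L2 α=0: [43, 106, 77]
L3 α=2/7: [79, 656/7, 731/7]
→ [79, 94, 104]

query (0,2) [L1,L2,L3] — begin 0,0,0
L1 α=1/2: [229/2, 11/2, 141/2]
L2 α=1/8: [1875/16, 343/16, 1281/16]
L3 α=2/7: [2249/16, 5907/112, 9125/112]
= [141, 53, 81]

query (1,2) [L1,L2,L3] — begin 0,0,0
L1 α=5/6: [1085/6, 635/6, 105]
L2 α=1/2: [2285/12, 1793/12, 120]
L3 α=2/3: [6797/36, 2777/36, 162]
rounded: [189, 77, 162]

query (0,2) [L1,L2] — begin 0,0,0
+L1 (α=1/2) → [229/2, 11/2, 141/2]
+L2 (α=1/8) → [1875/16, 343/16, 1281/16]
→ [117, 21, 80]

at x=2,y=2 over L1,L4:
after L1 α=3/4: [207/2, 555/4, 51/2]
after L4 α=4/7: [267/2, 2689/28, 1049/14]
→ [134, 96, 75]

query (0,0) [L1,L4] — begin 0,0,0
+L1 (α=0) → [0, 0, 0]
+L4 (α=1/2) → [15, 19, 179/2]
= [15, 19, 90]


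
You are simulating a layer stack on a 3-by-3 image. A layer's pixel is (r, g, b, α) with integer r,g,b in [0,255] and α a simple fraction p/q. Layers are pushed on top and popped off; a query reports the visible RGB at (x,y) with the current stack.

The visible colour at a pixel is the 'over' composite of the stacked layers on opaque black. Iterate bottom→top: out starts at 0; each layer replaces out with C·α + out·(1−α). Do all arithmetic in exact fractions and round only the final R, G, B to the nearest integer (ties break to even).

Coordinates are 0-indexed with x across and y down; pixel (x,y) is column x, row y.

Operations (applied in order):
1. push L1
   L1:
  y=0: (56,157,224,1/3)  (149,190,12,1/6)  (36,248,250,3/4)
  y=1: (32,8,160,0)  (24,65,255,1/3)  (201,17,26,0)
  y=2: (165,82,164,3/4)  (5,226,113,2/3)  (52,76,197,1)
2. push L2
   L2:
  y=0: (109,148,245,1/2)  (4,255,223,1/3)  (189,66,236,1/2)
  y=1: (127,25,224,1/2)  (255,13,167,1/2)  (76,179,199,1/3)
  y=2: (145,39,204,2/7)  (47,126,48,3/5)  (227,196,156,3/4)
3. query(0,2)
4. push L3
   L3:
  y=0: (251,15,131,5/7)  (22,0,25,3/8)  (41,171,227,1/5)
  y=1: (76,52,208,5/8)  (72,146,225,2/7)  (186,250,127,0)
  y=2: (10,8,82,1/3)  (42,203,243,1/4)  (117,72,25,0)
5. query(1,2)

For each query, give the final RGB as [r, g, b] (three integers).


at x=0,y=2 over L1,L2:
L1 α=3/4: [495/4, 123/2, 123]
L2 α=2/7: [3635/28, 771/14, 1023/7]
rounded: [130, 55, 146]

(1,2) stack=L1,L2,L3; from [0,0,0]:
+L1 (α=2/3) → [10/3, 452/3, 226/3]
+L2 (α=3/5) → [443/15, 2038/15, 884/15]
+L3 (α=1/4) → [653/20, 3053/20, 2099/20]
rounded: [33, 153, 105]


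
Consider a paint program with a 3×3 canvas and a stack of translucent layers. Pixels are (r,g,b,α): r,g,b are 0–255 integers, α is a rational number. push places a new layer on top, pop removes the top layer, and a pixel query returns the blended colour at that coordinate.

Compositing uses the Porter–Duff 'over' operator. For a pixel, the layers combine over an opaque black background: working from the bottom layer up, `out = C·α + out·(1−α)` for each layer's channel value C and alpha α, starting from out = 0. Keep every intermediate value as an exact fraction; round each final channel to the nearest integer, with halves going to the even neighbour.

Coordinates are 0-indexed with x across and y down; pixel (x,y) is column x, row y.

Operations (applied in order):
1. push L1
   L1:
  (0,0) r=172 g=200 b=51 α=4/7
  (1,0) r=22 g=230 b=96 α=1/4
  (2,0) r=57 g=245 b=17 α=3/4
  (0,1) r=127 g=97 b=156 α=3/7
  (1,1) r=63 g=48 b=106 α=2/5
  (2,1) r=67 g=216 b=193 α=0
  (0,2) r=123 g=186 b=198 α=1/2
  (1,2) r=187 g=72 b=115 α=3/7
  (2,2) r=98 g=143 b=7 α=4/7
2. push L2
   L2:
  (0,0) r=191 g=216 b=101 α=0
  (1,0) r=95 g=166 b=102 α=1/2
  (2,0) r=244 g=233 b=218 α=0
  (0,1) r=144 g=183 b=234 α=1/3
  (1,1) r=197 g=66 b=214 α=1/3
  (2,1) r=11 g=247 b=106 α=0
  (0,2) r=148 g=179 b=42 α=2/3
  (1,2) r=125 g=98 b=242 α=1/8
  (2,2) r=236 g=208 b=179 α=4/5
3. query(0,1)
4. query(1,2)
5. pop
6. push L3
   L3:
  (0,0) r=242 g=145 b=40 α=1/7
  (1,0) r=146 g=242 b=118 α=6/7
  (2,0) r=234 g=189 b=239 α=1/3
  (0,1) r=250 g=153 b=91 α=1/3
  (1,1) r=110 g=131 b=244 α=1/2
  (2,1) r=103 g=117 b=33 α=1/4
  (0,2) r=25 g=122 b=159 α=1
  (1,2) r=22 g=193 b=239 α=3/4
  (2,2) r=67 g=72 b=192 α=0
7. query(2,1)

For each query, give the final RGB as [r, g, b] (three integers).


(0,1) stack=L1,L2; from [0,0,0]:
+L1 (α=3/7) → [381/7, 291/7, 468/7]
+L2 (α=1/3) → [590/7, 621/7, 858/7]
= [84, 89, 123]

query (1,2) [L1,L2] — begin 0,0,0
+L1 (α=3/7) → [561/7, 216/7, 345/7]
+L2 (α=1/8) → [343/4, 157/4, 587/8]
rounded: [86, 39, 73]

query (2,1) [L1,L3] — begin 0,0,0
L1 α=0: [0, 0, 0]
L3 α=1/4: [103/4, 117/4, 33/4]
rounded: [26, 29, 8]


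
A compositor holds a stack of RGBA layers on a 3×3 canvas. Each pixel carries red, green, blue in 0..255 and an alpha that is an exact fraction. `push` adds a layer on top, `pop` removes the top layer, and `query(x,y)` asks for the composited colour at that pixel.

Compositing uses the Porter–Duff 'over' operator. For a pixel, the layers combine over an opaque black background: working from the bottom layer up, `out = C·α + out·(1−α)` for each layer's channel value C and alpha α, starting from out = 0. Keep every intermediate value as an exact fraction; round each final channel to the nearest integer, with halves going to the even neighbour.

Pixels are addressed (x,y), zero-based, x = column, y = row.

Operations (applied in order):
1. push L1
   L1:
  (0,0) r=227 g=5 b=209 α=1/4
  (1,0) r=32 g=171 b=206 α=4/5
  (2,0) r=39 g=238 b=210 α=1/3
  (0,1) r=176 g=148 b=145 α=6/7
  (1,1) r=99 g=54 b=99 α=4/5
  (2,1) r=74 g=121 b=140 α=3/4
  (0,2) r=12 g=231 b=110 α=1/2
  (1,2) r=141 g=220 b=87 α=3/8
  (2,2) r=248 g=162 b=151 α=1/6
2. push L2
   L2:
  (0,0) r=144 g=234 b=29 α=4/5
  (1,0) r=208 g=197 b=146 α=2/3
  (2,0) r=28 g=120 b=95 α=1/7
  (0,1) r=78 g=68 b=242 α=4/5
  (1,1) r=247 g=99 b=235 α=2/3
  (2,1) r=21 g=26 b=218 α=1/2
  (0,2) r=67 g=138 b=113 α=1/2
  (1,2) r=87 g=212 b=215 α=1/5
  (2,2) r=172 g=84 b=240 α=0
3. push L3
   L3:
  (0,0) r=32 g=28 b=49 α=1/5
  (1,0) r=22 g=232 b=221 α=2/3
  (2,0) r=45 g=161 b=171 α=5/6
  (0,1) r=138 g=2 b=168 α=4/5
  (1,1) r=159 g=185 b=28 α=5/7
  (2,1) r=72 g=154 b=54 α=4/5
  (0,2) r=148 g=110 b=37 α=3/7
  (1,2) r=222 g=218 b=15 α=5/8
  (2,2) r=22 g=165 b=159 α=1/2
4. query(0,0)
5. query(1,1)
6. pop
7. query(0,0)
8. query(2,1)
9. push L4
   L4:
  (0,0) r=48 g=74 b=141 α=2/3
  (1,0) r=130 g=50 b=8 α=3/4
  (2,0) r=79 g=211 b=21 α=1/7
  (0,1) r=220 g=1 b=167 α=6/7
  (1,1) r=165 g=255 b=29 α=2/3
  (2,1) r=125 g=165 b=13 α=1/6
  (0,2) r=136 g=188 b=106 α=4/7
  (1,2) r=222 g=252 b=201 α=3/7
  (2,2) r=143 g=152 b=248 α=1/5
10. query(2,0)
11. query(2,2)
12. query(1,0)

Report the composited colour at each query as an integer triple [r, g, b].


query (0,0) [L1,L2,L3] — begin 0,0,0
+L1 (α=1/4) → [227/4, 5/4, 209/4]
+L2 (α=4/5) → [2531/20, 3749/20, 673/20]
+L3 (α=1/5) → [2691/25, 3889/25, 918/25]
rounded: [108, 156, 37]

(1,1) stack=L1,L2,L3; from [0,0,0]:
+L1 (α=4/5) → [396/5, 216/5, 396/5]
+L2 (α=2/3) → [2866/15, 402/5, 2746/15]
+L3 (α=5/7) → [17657/105, 5429/35, 7592/105]
= [168, 155, 72]

(0,0) stack=L1,L2; from [0,0,0]:
+L1 (α=1/4) → [227/4, 5/4, 209/4]
+L2 (α=4/5) → [2531/20, 3749/20, 673/20]
rounded: [127, 187, 34]

at x=2,y=1 over L1,L2:
after L1 α=3/4: [111/2, 363/4, 105]
after L2 α=1/2: [153/4, 467/8, 323/2]
= [38, 58, 162]

(2,0) stack=L1,L2,L4; from [0,0,0]:
after L1 α=1/3: [13, 238/3, 70]
after L2 α=1/7: [106/7, 596/7, 515/7]
after L4 α=1/7: [1189/49, 5053/49, 3237/49]
→ [24, 103, 66]

query (2,2) [L1,L2,L4] — begin 0,0,0
+L1 (α=1/6) → [124/3, 27, 151/6]
+L2 (α=0) → [124/3, 27, 151/6]
+L4 (α=1/5) → [185/3, 52, 1046/15]
rounded: [62, 52, 70]

query (1,0) [L1,L2,L4] — begin 0,0,0
L1 α=4/5: [128/5, 684/5, 824/5]
L2 α=2/3: [736/5, 2654/15, 2284/15]
L4 α=3/4: [1343/10, 1226/15, 661/15]
= [134, 82, 44]


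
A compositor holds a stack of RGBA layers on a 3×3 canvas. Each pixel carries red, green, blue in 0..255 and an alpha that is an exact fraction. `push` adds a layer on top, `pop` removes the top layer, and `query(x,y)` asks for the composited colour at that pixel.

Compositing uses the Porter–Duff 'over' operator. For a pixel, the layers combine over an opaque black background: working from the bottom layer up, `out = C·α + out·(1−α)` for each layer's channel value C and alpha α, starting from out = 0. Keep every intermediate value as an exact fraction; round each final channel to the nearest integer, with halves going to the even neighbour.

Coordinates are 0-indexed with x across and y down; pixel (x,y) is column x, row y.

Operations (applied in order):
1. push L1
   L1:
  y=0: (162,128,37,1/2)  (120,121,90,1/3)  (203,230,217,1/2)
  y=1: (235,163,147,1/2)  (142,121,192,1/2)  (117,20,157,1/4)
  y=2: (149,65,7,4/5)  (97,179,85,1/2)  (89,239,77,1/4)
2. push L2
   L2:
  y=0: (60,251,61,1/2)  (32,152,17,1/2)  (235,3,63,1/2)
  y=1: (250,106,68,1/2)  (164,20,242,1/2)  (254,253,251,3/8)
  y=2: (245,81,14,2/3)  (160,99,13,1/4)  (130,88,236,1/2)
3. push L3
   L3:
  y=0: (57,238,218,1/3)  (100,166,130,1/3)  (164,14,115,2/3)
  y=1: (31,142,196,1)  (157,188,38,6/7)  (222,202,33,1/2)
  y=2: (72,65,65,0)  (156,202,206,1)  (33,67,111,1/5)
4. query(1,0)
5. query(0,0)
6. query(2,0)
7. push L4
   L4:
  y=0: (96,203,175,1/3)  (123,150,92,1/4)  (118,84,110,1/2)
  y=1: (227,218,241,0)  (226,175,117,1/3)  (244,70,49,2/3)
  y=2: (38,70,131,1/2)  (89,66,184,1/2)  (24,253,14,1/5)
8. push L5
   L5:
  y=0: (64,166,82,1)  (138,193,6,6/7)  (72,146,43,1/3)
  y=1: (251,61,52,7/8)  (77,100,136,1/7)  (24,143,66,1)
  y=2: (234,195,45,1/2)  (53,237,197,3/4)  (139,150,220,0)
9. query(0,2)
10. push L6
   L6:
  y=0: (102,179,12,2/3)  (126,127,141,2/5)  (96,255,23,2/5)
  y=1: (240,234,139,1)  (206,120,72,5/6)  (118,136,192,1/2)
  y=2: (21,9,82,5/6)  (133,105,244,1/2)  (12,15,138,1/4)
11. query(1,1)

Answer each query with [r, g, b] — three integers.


(1,0) stack=L1,L2,L3; from [0,0,0]:
L1 α=1/3: [40, 121/3, 30]
L2 α=1/2: [36, 577/6, 47/2]
L3 α=1/3: [172/3, 1075/9, 59]
rounded: [57, 119, 59]

(0,0) stack=L1,L2,L3; from [0,0,0]:
after L1 α=1/2: [81, 64, 37/2]
after L2 α=1/2: [141/2, 315/2, 159/4]
after L3 α=1/3: [66, 553/3, 595/6]
rounded: [66, 184, 99]

query (2,0) [L1,L2,L3] — begin 0,0,0
+L1 (α=1/2) → [203/2, 115, 217/2]
+L2 (α=1/2) → [673/4, 59, 343/4]
+L3 (α=2/3) → [1985/12, 29, 421/4]
→ [165, 29, 105]

(0,2) stack=L1,L2,L3,L4,L5; from [0,0,0]:
+L1 (α=4/5) → [596/5, 52, 28/5]
+L2 (α=2/3) → [3046/15, 214/3, 56/5]
+L3 (α=0) → [3046/15, 214/3, 56/5]
+L4 (α=1/2) → [1808/15, 212/3, 711/10]
+L5 (α=1/2) → [2659/15, 797/6, 1161/20]
rounded: [177, 133, 58]

query (1,1) [L1,L2,L3,L4,L5,L6] — begin 0,0,0
+L1 (α=1/2) → [71, 121/2, 96]
+L2 (α=1/2) → [235/2, 161/4, 169]
+L3 (α=6/7) → [2119/14, 4673/28, 397/7]
+L4 (α=1/3) → [3701/21, 7123/42, 1613/21]
+L5 (α=1/7) → [7941/49, 7823/49, 4178/49]
+L6 (α=5/6) → [58411/294, 37223/294, 10909/147]
→ [199, 127, 74]


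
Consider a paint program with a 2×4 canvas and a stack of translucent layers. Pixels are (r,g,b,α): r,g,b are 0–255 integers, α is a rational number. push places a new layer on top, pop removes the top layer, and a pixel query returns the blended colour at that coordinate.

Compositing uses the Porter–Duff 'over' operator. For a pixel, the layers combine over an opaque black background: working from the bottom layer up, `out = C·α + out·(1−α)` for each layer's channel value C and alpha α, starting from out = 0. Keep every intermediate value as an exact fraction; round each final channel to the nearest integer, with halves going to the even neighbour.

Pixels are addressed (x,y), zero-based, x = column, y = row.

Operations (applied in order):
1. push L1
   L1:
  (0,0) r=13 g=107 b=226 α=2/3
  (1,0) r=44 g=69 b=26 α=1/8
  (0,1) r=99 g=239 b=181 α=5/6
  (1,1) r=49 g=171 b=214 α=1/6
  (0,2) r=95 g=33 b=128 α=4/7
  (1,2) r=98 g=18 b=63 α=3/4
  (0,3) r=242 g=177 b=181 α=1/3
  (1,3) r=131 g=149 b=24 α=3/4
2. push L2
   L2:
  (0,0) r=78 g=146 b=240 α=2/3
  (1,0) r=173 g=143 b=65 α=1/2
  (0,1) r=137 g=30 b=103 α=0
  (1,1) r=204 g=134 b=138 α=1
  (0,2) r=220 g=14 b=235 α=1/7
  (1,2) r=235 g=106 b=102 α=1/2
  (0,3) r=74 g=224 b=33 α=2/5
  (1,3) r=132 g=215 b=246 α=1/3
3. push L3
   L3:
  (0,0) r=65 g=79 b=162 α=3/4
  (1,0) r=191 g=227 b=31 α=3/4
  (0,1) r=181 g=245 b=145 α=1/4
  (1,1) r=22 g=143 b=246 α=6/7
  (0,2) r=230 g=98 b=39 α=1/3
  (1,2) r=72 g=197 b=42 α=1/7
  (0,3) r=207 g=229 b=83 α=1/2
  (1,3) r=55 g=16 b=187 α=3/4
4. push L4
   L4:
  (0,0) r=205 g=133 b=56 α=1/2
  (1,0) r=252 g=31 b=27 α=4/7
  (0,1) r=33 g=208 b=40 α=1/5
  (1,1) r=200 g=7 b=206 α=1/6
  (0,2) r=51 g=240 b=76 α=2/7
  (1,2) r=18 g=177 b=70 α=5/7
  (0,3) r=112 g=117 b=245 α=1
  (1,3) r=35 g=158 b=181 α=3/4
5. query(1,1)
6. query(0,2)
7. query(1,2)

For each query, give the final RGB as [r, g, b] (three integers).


(1,1) stack=L1,L2,L3,L4; from [0,0,0]:
L1 α=1/6: [49/6, 57/2, 107/3]
L2 α=1: [204, 134, 138]
L3 α=6/7: [48, 992/7, 1614/7]
L4 α=1/6: [220/3, 5009/42, 4756/21]
= [73, 119, 226]

(0,2) stack=L1,L2,L3,L4; from [0,0,0]:
+L1 (α=4/7) → [380/7, 132/7, 512/7]
+L2 (α=1/7) → [3820/49, 890/49, 4717/49]
+L3 (α=1/3) → [18910/147, 2194/49, 11345/147]
+L4 (α=2/7) → [109544/1029, 34490/343, 79069/1029]
rounded: [106, 101, 77]

(1,2) stack=L1,L2,L3,L4; from [0,0,0]:
+L1 (α=3/4) → [147/2, 27/2, 189/4]
+L2 (α=1/2) → [617/4, 239/4, 597/8]
+L3 (α=1/7) → [285/2, 1111/14, 1959/28]
+L4 (α=5/7) → [375/7, 7306/49, 6859/98]
rounded: [54, 149, 70]


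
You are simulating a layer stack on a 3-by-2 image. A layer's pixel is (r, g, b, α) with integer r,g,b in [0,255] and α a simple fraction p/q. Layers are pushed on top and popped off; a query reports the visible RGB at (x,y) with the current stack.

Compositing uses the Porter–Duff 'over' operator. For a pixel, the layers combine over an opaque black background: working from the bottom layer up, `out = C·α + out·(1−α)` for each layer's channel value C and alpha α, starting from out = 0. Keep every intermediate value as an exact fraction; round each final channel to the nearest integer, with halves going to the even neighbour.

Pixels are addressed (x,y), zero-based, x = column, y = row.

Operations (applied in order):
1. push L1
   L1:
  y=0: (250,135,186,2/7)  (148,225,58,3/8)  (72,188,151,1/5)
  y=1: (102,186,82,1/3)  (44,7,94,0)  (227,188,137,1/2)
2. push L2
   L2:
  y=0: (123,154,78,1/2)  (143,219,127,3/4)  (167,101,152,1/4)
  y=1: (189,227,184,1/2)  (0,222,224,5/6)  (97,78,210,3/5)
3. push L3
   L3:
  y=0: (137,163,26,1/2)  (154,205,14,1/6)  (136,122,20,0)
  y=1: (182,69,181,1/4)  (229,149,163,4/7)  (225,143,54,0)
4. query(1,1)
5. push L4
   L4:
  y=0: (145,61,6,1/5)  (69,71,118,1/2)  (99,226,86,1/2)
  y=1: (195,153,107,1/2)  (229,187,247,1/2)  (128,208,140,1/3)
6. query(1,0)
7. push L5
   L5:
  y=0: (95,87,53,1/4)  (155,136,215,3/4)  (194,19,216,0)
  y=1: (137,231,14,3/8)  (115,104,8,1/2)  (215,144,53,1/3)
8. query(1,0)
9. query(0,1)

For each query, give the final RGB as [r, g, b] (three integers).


query (1,1) [L1,L2,L3] — begin 0,0,0
L1 α=0: [0, 0, 0]
L2 α=5/6: [0, 185, 560/3]
L3 α=4/7: [916/7, 1151/7, 1212/7]
= [131, 164, 173]

(1,0) stack=L1,L2,L3,L4; from [0,0,0]:
+L1 (α=3/8) → [111/2, 675/8, 87/4]
+L2 (α=3/4) → [969/8, 5931/32, 1611/16]
+L3 (α=1/6) → [6077/48, 36215/192, 8279/96]
+L4 (α=1/2) → [9389/96, 49847/384, 19607/192]
= [98, 130, 102]

at x=1,y=0 over L1,L2,L3,L4,L5:
after L1 α=3/8: [111/2, 675/8, 87/4]
after L2 α=3/4: [969/8, 5931/32, 1611/16]
after L3 α=1/6: [6077/48, 36215/192, 8279/96]
after L4 α=1/2: [9389/96, 49847/384, 19607/192]
after L5 α=3/4: [54029/384, 206519/1536, 143447/768]
= [141, 134, 187]

query (0,1) [L1,L2,L3,L4,L5] — begin 0,0,0
L1 α=1/3: [34, 62, 82/3]
L2 α=1/2: [223/2, 289/2, 317/3]
L3 α=1/4: [1033/8, 1005/8, 249/2]
L4 α=1/2: [2593/16, 2229/16, 463/4]
L5 α=3/8: [19541/128, 22233/128, 2483/32]
→ [153, 174, 78]


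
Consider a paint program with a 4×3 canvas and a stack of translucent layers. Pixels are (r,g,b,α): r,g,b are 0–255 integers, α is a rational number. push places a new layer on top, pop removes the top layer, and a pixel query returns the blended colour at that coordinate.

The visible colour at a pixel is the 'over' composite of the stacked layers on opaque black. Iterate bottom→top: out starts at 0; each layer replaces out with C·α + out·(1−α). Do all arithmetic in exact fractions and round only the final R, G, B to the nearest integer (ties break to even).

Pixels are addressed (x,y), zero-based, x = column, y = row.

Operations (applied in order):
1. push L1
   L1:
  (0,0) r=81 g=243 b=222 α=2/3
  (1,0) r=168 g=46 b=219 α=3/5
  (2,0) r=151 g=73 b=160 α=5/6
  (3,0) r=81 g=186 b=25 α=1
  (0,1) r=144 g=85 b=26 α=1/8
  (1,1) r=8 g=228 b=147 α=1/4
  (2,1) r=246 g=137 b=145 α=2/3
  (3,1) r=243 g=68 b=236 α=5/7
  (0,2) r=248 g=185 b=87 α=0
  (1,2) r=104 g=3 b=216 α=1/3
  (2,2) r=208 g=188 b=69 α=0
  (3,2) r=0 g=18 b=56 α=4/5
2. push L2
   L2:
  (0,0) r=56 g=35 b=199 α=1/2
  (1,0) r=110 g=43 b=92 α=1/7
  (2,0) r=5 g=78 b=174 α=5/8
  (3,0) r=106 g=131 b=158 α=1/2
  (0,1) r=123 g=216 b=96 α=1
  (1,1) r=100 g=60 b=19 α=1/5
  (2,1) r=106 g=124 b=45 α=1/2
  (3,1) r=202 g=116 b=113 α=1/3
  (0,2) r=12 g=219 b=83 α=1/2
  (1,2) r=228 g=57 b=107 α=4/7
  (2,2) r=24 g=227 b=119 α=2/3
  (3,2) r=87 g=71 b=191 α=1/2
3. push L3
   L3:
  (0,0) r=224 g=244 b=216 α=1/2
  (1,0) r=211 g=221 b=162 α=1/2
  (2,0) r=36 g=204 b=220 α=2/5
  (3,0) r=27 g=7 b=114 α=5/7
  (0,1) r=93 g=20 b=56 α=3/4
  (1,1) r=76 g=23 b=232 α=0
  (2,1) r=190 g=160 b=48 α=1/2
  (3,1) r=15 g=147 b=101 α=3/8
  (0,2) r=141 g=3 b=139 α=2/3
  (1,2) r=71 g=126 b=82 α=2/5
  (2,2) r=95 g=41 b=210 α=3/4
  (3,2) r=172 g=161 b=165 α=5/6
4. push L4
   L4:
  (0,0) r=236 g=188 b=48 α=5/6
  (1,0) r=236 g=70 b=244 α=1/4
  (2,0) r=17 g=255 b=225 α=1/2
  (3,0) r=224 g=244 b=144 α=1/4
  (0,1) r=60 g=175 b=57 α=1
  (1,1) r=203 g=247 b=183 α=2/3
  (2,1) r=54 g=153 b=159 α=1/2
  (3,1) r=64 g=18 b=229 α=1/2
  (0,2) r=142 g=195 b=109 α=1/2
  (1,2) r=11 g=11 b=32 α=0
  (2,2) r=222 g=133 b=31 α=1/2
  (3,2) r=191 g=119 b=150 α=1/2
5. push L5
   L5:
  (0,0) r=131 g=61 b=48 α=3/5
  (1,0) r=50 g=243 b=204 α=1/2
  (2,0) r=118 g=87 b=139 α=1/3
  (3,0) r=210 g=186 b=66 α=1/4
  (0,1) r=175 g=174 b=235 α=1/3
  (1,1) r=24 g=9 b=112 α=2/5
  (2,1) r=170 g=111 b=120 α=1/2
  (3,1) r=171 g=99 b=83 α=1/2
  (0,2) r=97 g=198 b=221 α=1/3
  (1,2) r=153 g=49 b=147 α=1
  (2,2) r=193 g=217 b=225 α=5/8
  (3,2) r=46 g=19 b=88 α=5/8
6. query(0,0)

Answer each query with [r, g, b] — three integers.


(0,0) stack=L1,L2,L3,L4,L5; from [0,0,0]:
L1 α=2/3: [54, 162, 148]
L2 α=1/2: [55, 197/2, 347/2]
L3 α=1/2: [279/2, 685/4, 779/4]
L4 α=5/6: [2639/12, 4445/24, 1739/24]
L5 α=3/5: [4997/30, 6641/60, 3467/60]
= [167, 111, 58]


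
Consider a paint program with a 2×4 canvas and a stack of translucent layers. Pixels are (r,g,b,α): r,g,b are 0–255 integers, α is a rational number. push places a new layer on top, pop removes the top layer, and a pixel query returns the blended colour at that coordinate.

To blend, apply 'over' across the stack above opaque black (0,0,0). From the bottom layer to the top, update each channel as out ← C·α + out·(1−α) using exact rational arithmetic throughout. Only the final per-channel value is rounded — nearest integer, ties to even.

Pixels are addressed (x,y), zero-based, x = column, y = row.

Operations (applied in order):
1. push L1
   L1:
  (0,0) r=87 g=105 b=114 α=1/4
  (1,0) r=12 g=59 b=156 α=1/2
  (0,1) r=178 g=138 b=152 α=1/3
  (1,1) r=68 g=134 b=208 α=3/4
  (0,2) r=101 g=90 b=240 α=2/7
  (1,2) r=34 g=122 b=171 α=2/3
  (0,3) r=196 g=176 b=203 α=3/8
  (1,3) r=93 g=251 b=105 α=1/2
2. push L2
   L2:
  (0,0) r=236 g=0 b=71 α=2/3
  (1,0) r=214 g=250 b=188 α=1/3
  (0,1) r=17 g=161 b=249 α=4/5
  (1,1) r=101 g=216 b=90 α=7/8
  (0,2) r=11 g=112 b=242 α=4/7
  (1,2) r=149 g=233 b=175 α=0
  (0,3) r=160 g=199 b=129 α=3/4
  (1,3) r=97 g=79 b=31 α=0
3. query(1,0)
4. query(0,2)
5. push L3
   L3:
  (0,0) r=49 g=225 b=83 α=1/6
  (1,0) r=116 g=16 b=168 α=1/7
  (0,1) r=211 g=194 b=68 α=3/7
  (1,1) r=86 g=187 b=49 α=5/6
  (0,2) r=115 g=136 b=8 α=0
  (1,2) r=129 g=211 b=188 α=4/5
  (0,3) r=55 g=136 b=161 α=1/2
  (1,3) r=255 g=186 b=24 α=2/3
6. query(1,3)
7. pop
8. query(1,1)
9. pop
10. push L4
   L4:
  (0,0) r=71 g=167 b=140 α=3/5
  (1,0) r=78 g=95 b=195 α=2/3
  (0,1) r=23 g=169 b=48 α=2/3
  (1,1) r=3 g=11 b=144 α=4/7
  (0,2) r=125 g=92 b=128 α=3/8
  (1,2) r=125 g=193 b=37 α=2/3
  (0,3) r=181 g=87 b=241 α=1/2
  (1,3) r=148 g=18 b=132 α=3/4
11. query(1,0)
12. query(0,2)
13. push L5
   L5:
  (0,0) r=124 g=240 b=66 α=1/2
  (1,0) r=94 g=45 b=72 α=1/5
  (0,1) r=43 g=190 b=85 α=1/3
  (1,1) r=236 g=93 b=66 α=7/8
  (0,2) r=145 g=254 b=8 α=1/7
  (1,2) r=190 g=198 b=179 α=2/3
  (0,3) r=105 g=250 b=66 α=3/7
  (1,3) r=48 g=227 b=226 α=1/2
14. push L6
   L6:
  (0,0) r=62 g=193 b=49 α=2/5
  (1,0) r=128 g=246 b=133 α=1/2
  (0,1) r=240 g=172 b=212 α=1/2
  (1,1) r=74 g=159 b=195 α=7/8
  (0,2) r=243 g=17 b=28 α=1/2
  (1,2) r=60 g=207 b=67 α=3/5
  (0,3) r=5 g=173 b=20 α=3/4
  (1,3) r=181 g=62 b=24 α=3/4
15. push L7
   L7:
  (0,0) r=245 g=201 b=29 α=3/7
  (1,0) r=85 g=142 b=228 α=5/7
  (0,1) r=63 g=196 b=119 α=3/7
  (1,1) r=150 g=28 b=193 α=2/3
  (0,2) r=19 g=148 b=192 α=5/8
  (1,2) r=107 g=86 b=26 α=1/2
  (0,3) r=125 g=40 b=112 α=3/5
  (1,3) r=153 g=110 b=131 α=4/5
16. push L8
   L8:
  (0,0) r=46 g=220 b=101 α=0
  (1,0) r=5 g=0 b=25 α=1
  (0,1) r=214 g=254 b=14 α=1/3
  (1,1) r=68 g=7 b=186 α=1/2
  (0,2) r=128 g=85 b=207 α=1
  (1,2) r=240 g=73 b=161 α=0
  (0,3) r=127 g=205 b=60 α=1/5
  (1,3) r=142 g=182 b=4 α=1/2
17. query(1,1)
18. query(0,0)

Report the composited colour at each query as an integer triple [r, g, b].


(1,0) stack=L1,L2; from [0,0,0]:
L1 α=1/2: [6, 59/2, 78]
L2 α=1/3: [226/3, 103, 344/3]
= [75, 103, 115]

at x=0,y=2 over L1,L2:
+L1 (α=2/7) → [202/7, 180/7, 480/7]
+L2 (α=4/7) → [914/49, 3676/49, 8216/49]
→ [19, 75, 168]

query (1,3) [L1,L2,L3] — begin 0,0,0
+L1 (α=1/2) → [93/2, 251/2, 105/2]
+L2 (α=0) → [93/2, 251/2, 105/2]
+L3 (α=2/3) → [371/2, 995/6, 67/2]
rounded: [186, 166, 34]

at x=1,y=1 over L1,L2:
after L1 α=3/4: [51, 201/2, 156]
after L2 α=7/8: [379/4, 3225/16, 393/4]
→ [95, 202, 98]

query (1,0) [L1,L4] — begin 0,0,0
after L1 α=1/2: [6, 59/2, 78]
after L4 α=2/3: [54, 439/6, 156]
rounded: [54, 73, 156]

at x=0,y=2 over L1,L4:
+L1 (α=2/7) → [202/7, 180/7, 480/7]
+L4 (α=3/8) → [3635/56, 354/7, 636/7]
rounded: [65, 51, 91]

(1,1) stack=L1,L4,L5,L6,L7,L8; from [0,0,0]:
L1 α=3/4: [51, 201/2, 156]
L4 α=4/7: [165/7, 691/14, 1044/7]
L5 α=7/8: [11729/56, 9805/112, 2139/28]
L6 α=7/8: [40737/448, 134461/896, 40359/224]
L7 α=2/3: [58379/448, 184637/2688, 126823/672]
L8 α=1/2: [88843/896, 203453/5376, 251815/1344]
= [99, 38, 187]

at x=0,y=0 over L1,L4,L5,L6,L7,L8:
L1 α=1/4: [87/4, 105/4, 57/2]
L4 α=3/5: [513/10, 1107/10, 477/5]
L5 α=1/2: [1753/20, 3507/20, 807/10]
L6 α=2/5: [7739/100, 18241/100, 3401/50]
L7 α=3/7: [26114/175, 33316/175, 8977/175]
L8 α=0: [26114/175, 33316/175, 8977/175]
→ [149, 190, 51]


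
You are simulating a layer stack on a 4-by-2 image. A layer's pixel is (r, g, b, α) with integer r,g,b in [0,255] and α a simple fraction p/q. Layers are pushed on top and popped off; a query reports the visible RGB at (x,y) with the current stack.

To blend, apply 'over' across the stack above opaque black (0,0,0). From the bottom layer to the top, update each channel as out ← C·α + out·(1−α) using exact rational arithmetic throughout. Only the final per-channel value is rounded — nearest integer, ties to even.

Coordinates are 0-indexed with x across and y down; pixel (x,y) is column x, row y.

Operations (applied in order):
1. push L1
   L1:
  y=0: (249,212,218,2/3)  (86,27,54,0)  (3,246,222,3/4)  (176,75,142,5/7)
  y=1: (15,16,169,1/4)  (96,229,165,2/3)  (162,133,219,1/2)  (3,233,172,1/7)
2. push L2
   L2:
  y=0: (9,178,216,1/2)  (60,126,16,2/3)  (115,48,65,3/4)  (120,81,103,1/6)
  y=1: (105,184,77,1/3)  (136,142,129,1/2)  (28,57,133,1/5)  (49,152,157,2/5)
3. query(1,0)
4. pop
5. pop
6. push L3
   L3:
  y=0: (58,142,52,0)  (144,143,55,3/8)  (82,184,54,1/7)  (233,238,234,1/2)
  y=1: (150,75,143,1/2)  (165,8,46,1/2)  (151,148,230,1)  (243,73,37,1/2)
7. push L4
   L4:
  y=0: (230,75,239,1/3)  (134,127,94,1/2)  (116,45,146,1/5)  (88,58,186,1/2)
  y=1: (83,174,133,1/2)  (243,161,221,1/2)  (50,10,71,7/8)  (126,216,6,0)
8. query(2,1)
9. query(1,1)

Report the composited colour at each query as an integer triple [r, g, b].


at x=1,y=0 over L1,L2:
+L1 (α=0) → [0, 0, 0]
+L2 (α=2/3) → [40, 84, 32/3]
= [40, 84, 11]

(2,1) stack=L3,L4; from [0,0,0]:
+L3 (α=1) → [151, 148, 230]
+L4 (α=7/8) → [501/8, 109/4, 727/8]
rounded: [63, 27, 91]

(1,1) stack=L3,L4; from [0,0,0]:
after L3 α=1/2: [165/2, 4, 23]
after L4 α=1/2: [651/4, 165/2, 122]
→ [163, 82, 122]


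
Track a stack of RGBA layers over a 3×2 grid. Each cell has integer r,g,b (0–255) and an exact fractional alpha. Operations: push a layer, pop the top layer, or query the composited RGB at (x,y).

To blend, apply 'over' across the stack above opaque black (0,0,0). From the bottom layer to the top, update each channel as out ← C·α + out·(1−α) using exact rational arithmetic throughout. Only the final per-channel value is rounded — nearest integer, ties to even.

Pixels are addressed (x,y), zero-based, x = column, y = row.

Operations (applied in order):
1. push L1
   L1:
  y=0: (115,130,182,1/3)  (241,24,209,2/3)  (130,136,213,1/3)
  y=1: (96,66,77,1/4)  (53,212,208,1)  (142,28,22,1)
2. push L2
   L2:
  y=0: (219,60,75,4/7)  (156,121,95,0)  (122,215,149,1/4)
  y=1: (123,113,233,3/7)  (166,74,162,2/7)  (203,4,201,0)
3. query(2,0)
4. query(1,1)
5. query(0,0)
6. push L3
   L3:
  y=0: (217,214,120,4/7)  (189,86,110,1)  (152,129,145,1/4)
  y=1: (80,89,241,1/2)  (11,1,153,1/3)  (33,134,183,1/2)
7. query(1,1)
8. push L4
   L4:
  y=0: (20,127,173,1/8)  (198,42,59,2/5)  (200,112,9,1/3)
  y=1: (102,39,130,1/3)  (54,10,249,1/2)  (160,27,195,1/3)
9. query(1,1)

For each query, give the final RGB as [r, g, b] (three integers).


at x=2,y=0 over L1,L2:
after L1 α=1/3: [130/3, 136/3, 71]
after L2 α=1/4: [63, 351/4, 181/2]
= [63, 88, 90]

(1,1) stack=L1,L2; from [0,0,0]:
L1 α=1: [53, 212, 208]
L2 α=2/7: [597/7, 1208/7, 1364/7]
→ [85, 173, 195]

(0,0) stack=L1,L2; from [0,0,0]:
+L1 (α=1/3) → [115/3, 130/3, 182/3]
+L2 (α=4/7) → [991/7, 370/7, 482/7]
→ [142, 53, 69]

query (1,1) [L1,L2,L3] — begin 0,0,0
after L1 α=1: [53, 212, 208]
after L2 α=2/7: [597/7, 1208/7, 1364/7]
after L3 α=1/3: [1271/21, 2423/21, 3799/21]
→ [61, 115, 181]

query (1,1) [L1,L2,L3,L4] — begin 0,0,0
L1 α=1: [53, 212, 208]
L2 α=2/7: [597/7, 1208/7, 1364/7]
L3 α=1/3: [1271/21, 2423/21, 3799/21]
L4 α=1/2: [2405/42, 2633/42, 4514/21]
= [57, 63, 215]


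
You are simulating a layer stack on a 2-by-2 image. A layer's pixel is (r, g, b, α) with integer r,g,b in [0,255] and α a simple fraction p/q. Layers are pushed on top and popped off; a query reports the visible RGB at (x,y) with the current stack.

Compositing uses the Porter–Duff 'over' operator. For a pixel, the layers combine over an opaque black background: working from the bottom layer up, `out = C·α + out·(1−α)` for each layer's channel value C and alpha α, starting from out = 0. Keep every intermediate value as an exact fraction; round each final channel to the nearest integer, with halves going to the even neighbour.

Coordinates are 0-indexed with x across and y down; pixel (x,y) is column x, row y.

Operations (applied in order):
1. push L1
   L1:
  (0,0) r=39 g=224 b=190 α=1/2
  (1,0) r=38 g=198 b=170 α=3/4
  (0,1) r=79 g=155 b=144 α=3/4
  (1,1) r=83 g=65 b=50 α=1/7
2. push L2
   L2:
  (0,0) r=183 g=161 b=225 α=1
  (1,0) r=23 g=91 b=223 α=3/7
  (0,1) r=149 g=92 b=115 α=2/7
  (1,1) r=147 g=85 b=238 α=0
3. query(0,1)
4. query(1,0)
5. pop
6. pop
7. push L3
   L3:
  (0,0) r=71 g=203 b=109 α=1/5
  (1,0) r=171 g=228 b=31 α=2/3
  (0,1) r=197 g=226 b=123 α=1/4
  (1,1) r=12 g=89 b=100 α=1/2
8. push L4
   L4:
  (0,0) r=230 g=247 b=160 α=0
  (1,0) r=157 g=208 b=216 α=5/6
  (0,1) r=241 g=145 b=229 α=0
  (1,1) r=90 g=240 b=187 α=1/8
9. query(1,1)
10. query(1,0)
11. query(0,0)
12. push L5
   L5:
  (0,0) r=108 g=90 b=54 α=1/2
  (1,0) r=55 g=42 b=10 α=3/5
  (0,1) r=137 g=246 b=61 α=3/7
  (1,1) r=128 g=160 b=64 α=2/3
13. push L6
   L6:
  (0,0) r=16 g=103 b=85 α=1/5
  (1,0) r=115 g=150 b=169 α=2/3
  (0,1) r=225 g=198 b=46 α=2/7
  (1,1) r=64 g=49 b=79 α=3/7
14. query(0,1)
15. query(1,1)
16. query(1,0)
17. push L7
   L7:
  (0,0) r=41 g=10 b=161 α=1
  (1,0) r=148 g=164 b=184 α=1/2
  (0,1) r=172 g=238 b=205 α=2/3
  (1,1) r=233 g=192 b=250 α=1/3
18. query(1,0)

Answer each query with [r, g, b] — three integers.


at x=0,y=1 over L1,L2:
L1 α=3/4: [237/4, 465/4, 108]
L2 α=2/7: [2377/28, 3061/28, 110]
rounded: [85, 109, 110]

query (1,0) [L1,L2] — begin 0,0,0
after L1 α=3/4: [57/2, 297/2, 255/2]
after L2 α=3/7: [183/7, 867/7, 1179/7]
rounded: [26, 124, 168]

(1,1) stack=L3,L4; from [0,0,0]:
L3 α=1/2: [6, 89/2, 50]
L4 α=1/8: [33/2, 1103/16, 537/8]
→ [16, 69, 67]

at x=1,y=0 over L3,L4:
L3 α=2/3: [114, 152, 62/3]
L4 α=5/6: [899/6, 596/3, 1651/9]
rounded: [150, 199, 183]

at x=0,y=0 over L3,L4:
after L3 α=1/5: [71/5, 203/5, 109/5]
after L4 α=0: [71/5, 203/5, 109/5]
= [14, 41, 22]

at x=0,y=1 over L3,L4,L5,L6:
+L3 (α=1/4) → [197/4, 113/2, 123/4]
+L4 (α=0) → [197/4, 113/2, 123/4]
+L5 (α=3/7) → [608/7, 964/7, 306/7]
+L6 (α=2/7) → [6190/49, 7592/49, 2174/49]
rounded: [126, 155, 44]

at x=1,y=1 over L3,L4,L5,L6:
after L3 α=1/2: [6, 89/2, 50]
after L4 α=1/8: [33/2, 1103/16, 537/8]
after L5 α=2/3: [545/6, 6223/48, 1561/24]
after L6 α=3/7: [238/3, 1141/12, 2983/42]
rounded: [79, 95, 71]

query (1,0) [L3,L4,L5,L6] — begin 0,0,0
+L3 (α=2/3) → [114, 152, 62/3]
+L4 (α=5/6) → [899/6, 596/3, 1651/9]
+L5 (α=3/5) → [1394/15, 314/3, 3572/45]
+L6 (α=2/3) → [4844/45, 1214/9, 18782/135]
→ [108, 135, 139]

(1,0) stack=L3,L4,L5,L6,L7; from [0,0,0]:
L3 α=2/3: [114, 152, 62/3]
L4 α=5/6: [899/6, 596/3, 1651/9]
L5 α=3/5: [1394/15, 314/3, 3572/45]
L6 α=2/3: [4844/45, 1214/9, 18782/135]
L7 α=1/2: [5752/45, 1345/9, 21811/135]
rounded: [128, 149, 162]


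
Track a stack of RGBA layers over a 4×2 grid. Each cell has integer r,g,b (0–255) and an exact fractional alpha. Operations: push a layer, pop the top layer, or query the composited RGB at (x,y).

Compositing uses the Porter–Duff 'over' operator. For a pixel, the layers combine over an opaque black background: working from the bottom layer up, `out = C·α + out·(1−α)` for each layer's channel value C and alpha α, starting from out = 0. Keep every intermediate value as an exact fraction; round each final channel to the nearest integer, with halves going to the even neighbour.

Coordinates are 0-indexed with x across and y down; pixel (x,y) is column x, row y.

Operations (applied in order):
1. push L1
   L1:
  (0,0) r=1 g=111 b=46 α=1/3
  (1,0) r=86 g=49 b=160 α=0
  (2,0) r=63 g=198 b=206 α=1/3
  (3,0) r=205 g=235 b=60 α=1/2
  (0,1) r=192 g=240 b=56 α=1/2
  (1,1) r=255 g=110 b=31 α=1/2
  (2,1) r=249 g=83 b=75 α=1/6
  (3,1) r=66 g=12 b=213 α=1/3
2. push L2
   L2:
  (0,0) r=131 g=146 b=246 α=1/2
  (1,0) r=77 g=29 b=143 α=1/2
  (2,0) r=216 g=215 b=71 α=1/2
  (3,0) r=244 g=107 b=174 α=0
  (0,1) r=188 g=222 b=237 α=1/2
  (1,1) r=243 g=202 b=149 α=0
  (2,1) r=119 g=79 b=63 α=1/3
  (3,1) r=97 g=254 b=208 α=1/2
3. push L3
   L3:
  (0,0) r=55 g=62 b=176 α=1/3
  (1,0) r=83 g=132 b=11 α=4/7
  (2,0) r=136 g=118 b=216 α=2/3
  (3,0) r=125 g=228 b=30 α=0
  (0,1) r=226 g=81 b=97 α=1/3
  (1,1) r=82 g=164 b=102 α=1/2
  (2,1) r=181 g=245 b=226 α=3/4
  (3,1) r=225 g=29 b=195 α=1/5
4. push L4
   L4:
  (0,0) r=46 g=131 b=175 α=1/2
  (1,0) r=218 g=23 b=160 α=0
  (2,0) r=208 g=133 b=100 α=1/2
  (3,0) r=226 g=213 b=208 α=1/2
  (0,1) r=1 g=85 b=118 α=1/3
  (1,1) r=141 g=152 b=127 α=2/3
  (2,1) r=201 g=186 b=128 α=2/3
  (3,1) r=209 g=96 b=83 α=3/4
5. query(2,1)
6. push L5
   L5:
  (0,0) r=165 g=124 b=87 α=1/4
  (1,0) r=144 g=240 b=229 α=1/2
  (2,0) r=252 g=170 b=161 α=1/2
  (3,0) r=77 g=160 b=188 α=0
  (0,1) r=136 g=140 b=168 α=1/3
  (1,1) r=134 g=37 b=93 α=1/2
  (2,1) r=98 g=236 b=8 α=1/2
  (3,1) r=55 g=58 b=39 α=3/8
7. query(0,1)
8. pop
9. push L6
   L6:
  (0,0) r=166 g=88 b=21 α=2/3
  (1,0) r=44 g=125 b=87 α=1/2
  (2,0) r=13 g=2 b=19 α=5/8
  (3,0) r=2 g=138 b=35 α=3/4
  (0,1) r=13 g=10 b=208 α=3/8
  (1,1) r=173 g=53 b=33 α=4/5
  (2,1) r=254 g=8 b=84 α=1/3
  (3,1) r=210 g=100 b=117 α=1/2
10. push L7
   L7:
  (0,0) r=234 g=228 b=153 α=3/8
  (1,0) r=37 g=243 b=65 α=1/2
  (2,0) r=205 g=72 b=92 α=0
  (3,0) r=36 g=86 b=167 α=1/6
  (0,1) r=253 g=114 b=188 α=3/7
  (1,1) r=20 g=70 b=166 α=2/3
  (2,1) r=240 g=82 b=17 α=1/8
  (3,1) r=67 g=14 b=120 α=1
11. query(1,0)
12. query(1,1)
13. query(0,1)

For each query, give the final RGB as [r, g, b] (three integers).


query (2,1) [L1,L2,L3,L4] — begin 0,0,0
after L1 α=1/6: [83/2, 83/6, 25/2]
after L2 α=1/3: [202/3, 320/9, 88/3]
after L3 α=3/4: [1831/12, 6935/36, 1061/6]
after L4 α=2/3: [6655/36, 20327/108, 2597/18]
rounded: [185, 188, 144]

query (0,1) [L1,L2,L3,L4,L5] — begin 0,0,0
L1 α=1/2: [96, 120, 28]
L2 α=1/2: [142, 171, 265/2]
L3 α=1/3: [170, 141, 362/3]
L4 α=1/3: [341/3, 367/3, 1078/9]
L5 α=1/3: [1090/9, 1154/9, 3668/27]
→ [121, 128, 136]

(1,0) stack=L1,L2,L3,L4,L6,L7; from [0,0,0]:
after L1 α=0: [0, 0, 0]
after L2 α=1/2: [77/2, 29/2, 143/2]
after L3 α=4/7: [895/14, 1143/14, 517/14]
after L4 α=0: [895/14, 1143/14, 517/14]
after L6 α=1/2: [1511/28, 2893/28, 1735/28]
after L7 α=1/2: [2547/56, 9697/56, 3555/56]
→ [45, 173, 63]

query (1,1) [L1,L2,L3,L4,L6,L7] — begin 0,0,0
+L1 (α=1/2) → [255/2, 55, 31/2]
+L2 (α=0) → [255/2, 55, 31/2]
+L3 (α=1/2) → [419/4, 219/2, 235/4]
+L4 (α=2/3) → [1547/12, 827/6, 417/4]
+L6 (α=4/5) → [9851/60, 2099/30, 189/4]
+L7 (α=2/3) → [12251/180, 6299/90, 1517/12]
= [68, 70, 126]

query (0,1) [L1,L2,L3,L4,L6,L7] — begin 0,0,0
+L1 (α=1/2) → [96, 120, 28]
+L2 (α=1/2) → [142, 171, 265/2]
+L3 (α=1/3) → [170, 141, 362/3]
+L4 (α=1/3) → [341/3, 367/3, 1078/9]
+L6 (α=3/8) → [911/12, 1925/24, 5503/36]
+L7 (α=3/7) → [3188/21, 3977/42, 10579/63]
= [152, 95, 168]
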